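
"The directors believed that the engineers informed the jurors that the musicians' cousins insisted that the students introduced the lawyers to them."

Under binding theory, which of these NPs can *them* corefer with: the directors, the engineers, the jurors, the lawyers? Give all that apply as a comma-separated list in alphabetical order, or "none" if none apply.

the directors, the engineers, the jurors

*them* is a pronoun; Principle B requires it to be free in its binding domain — the clause headed by 'introduced'.
— the directors: subject of the matrix clause; c-commands the pronoun but lies outside its binding domain — allowed.
— the engineers: subject of the clause headed by 'informed'; c-commands the pronoun but lies outside its binding domain — allowed.
— the jurors: object of the clause headed by 'informed'; c-commands the pronoun but lies outside its binding domain — allowed.
— the lawyers: object of the clause headed by 'introduced'; c-commands the pronoun within its binding domain — blocked (Principle B).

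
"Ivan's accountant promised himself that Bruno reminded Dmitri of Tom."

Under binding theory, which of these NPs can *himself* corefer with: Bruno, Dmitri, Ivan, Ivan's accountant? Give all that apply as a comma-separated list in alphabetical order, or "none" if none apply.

Ivan's accountant

*himself* is a reflexive; Principle A requires it to be bound within its binding domain — the matrix clause.
— Bruno: subject of the clause headed by 'reminded'; does not c-command the reflexive — cannot bind it (Principle A).
— Dmitri: object of the clause headed by 'reminded'; does not c-command the reflexive — cannot bind it (Principle A).
— Ivan: possessor inside the subject DP of the matrix clause; does not c-command the reflexive — cannot bind it (Principle A).
— Ivan's accountant: subject of the matrix clause; c-commands the reflexive within its binding domain — allowed (Principle A).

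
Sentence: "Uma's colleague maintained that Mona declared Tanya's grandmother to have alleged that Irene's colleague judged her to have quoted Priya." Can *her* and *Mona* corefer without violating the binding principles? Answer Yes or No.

Yes

*Mona* is an R-expression; Principle C requires it to be free (not bound by any c-commanding expression).
— her: subject of the clause headed by 'quoted'; the pronoun does not c-command the R-expression — coreference allowed.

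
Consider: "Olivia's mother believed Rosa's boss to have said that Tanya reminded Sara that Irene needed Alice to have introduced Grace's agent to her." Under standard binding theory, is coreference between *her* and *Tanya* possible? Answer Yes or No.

*Tanya* is an R-expression; Principle C requires it to be free (not bound by any c-commanding expression).
— her: second object of the clause headed by 'introduced'; the pronoun does not c-command the R-expression — coreference allowed.

Yes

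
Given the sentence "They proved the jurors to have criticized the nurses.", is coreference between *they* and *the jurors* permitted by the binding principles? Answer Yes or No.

No

*they* is a pronoun; Principle B requires it to be free in its binding domain — the matrix clause.
— the jurors: subject of the clause headed by 'criticized'; is c-commanded by the pronoun; coreference would bind this R-expression — blocked (Principle C).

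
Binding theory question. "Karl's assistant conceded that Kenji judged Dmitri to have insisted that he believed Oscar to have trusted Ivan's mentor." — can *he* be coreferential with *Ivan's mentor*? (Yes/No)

*he* is a pronoun; Principle B requires it to be free in its binding domain — the clause headed by 'believed'.
— Ivan's mentor: object of the clause headed by 'trusted'; is c-commanded by the pronoun; coreference would bind this R-expression — blocked (Principle C).

No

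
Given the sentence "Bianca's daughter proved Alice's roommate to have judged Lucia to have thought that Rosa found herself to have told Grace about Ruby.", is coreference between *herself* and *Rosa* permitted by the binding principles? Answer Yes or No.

Yes

*herself* is a reflexive; Principle A requires it to be bound within its binding domain — the clause headed by 'found'.
— Rosa: subject of the clause headed by 'found'; c-commands the reflexive within its binding domain — allowed (Principle A).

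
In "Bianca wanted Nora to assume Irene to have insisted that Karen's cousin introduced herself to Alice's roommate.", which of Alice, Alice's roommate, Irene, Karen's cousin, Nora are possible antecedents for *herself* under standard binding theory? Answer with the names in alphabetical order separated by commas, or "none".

*herself* is a reflexive; Principle A requires it to be bound within its binding domain — the clause headed by 'introduced'.
— Alice: possessor inside the second object DP of the clause headed by 'introduced'; does not c-command the reflexive — cannot bind it (Principle A).
— Alice's roommate: second object of the clause headed by 'introduced'; does not c-command the reflexive — cannot bind it (Principle A).
— Irene: subject of the clause headed by 'insisted'; c-commands the reflexive but lies outside its binding domain — cannot bind it (Principle A).
— Karen's cousin: subject of the clause headed by 'introduced'; c-commands the reflexive within its binding domain — allowed (Principle A).
— Nora: subject of the clause headed by 'assume'; c-commands the reflexive but lies outside its binding domain — cannot bind it (Principle A).

Karen's cousin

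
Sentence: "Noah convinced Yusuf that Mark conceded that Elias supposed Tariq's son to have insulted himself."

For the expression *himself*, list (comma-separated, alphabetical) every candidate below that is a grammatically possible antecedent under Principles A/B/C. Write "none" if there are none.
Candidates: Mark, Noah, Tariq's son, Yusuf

*himself* is a reflexive; Principle A requires it to be bound within its binding domain — the clause headed by 'insulted'.
— Mark: subject of the clause headed by 'conceded'; c-commands the reflexive but lies outside its binding domain — cannot bind it (Principle A).
— Noah: subject of the matrix clause; c-commands the reflexive but lies outside its binding domain — cannot bind it (Principle A).
— Tariq's son: subject of the clause headed by 'insulted'; c-commands the reflexive within its binding domain — allowed (Principle A).
— Yusuf: object of the matrix clause; c-commands the reflexive but lies outside its binding domain — cannot bind it (Principle A).

Tariq's son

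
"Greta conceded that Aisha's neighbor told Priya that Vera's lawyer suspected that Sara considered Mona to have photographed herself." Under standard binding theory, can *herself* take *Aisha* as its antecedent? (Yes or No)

*herself* is a reflexive; Principle A requires it to be bound within its binding domain — the clause headed by 'photographed'.
— Aisha: possessor inside the subject DP of the clause headed by 'told'; does not c-command the reflexive — cannot bind it (Principle A).

No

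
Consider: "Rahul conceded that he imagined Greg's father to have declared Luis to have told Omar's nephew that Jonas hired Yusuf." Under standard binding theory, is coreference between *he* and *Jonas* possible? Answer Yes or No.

*Jonas* is an R-expression; Principle C requires it to be free (not bound by any c-commanding expression).
— he: subject of the clause headed by 'imagined'; the pronoun c-commands the R-expression — coreference blocked (Principle C).

No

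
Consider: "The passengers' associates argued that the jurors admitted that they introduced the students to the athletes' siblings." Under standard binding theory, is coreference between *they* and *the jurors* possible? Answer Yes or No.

Yes

*the jurors* is an R-expression; Principle C requires it to be free (not bound by any c-commanding expression).
— they: subject of the clause headed by 'introduced'; the pronoun does not c-command the R-expression — coreference allowed.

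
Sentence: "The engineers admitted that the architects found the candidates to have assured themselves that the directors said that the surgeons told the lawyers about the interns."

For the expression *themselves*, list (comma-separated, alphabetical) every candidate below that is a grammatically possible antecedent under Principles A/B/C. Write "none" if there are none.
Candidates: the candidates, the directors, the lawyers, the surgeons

the candidates

*themselves* is a reflexive; Principle A requires it to be bound within its binding domain — the clause headed by 'assured'.
— the candidates: subject of the clause headed by 'assured'; c-commands the reflexive within its binding domain — allowed (Principle A).
— the directors: subject of the clause headed by 'said'; does not c-command the reflexive — cannot bind it (Principle A).
— the lawyers: object of the clause headed by 'told'; does not c-command the reflexive — cannot bind it (Principle A).
— the surgeons: subject of the clause headed by 'told'; does not c-command the reflexive — cannot bind it (Principle A).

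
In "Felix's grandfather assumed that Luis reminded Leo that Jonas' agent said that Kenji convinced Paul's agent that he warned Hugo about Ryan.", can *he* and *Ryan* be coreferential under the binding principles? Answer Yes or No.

No

*Ryan* is an R-expression; Principle C requires it to be free (not bound by any c-commanding expression).
— he: subject of the clause headed by 'warned'; the pronoun c-commands the R-expression — coreference blocked (Principle C).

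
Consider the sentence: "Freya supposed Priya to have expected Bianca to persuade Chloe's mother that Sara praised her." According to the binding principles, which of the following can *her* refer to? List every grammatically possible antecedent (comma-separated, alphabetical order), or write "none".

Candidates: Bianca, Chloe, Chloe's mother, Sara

*her* is a pronoun; Principle B requires it to be free in its binding domain — the clause headed by 'praised'.
— Bianca: subject of the clause headed by 'persuade'; c-commands the pronoun but lies outside its binding domain — allowed.
— Chloe: possessor inside the object DP of the clause headed by 'persuade'; does not c-command the pronoun — Principle B does not apply; allowed.
— Chloe's mother: object of the clause headed by 'persuade'; c-commands the pronoun but lies outside its binding domain — allowed.
— Sara: subject of the clause headed by 'praised'; c-commands the pronoun within its binding domain — blocked (Principle B).

Bianca, Chloe, Chloe's mother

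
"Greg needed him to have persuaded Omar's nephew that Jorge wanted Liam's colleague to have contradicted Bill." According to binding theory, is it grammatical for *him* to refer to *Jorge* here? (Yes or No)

*Jorge* is an R-expression; Principle C requires it to be free (not bound by any c-commanding expression).
— him: subject of the clause headed by 'persuaded'; the pronoun c-commands the R-expression — coreference blocked (Principle C).

No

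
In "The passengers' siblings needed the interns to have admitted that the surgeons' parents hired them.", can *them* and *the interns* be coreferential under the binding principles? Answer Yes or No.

Yes

*the interns* is an R-expression; Principle C requires it to be free (not bound by any c-commanding expression).
— them: object of the clause headed by 'hired'; the pronoun does not c-command the R-expression — coreference allowed.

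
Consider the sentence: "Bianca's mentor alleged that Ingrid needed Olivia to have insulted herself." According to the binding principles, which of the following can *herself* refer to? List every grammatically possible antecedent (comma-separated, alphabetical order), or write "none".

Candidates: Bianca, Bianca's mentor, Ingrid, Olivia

Olivia

*herself* is a reflexive; Principle A requires it to be bound within its binding domain — the clause headed by 'insulted'.
— Bianca: possessor inside the subject DP of the matrix clause; does not c-command the reflexive — cannot bind it (Principle A).
— Bianca's mentor: subject of the matrix clause; c-commands the reflexive but lies outside its binding domain — cannot bind it (Principle A).
— Ingrid: subject of the clause headed by 'needed'; c-commands the reflexive but lies outside its binding domain — cannot bind it (Principle A).
— Olivia: subject of the clause headed by 'insulted'; c-commands the reflexive within its binding domain — allowed (Principle A).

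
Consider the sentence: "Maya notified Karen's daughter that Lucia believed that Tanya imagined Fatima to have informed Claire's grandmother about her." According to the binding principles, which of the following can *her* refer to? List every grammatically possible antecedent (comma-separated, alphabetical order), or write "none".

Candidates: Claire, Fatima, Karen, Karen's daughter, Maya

*her* is a pronoun; Principle B requires it to be free in its binding domain — the clause headed by 'informed'.
— Claire: possessor inside the object DP of the clause headed by 'informed'; does not c-command the pronoun — Principle B does not apply; allowed.
— Fatima: subject of the clause headed by 'informed'; c-commands the pronoun within its binding domain — blocked (Principle B).
— Karen: possessor inside the object DP of the matrix clause; does not c-command the pronoun — Principle B does not apply; allowed.
— Karen's daughter: object of the matrix clause; c-commands the pronoun but lies outside its binding domain — allowed.
— Maya: subject of the matrix clause; c-commands the pronoun but lies outside its binding domain — allowed.

Claire, Karen, Karen's daughter, Maya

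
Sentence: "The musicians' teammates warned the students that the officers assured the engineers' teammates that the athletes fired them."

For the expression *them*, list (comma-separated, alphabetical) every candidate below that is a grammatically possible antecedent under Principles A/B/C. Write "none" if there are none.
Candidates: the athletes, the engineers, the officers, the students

the engineers, the officers, the students

*them* is a pronoun; Principle B requires it to be free in its binding domain — the clause headed by 'fired'.
— the athletes: subject of the clause headed by 'fired'; c-commands the pronoun within its binding domain — blocked (Principle B).
— the engineers: possessor inside the object DP of the clause headed by 'assured'; does not c-command the pronoun — Principle B does not apply; allowed.
— the officers: subject of the clause headed by 'assured'; c-commands the pronoun but lies outside its binding domain — allowed.
— the students: object of the matrix clause; c-commands the pronoun but lies outside its binding domain — allowed.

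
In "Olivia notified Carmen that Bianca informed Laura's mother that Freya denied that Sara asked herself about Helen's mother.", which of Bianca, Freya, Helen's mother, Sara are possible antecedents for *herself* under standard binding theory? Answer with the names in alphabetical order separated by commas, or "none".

Sara

*herself* is a reflexive; Principle A requires it to be bound within its binding domain — the clause headed by 'asked'.
— Bianca: subject of the clause headed by 'informed'; c-commands the reflexive but lies outside its binding domain — cannot bind it (Principle A).
— Freya: subject of the clause headed by 'denied'; c-commands the reflexive but lies outside its binding domain — cannot bind it (Principle A).
— Helen's mother: second object of the clause headed by 'asked'; does not c-command the reflexive — cannot bind it (Principle A).
— Sara: subject of the clause headed by 'asked'; c-commands the reflexive within its binding domain — allowed (Principle A).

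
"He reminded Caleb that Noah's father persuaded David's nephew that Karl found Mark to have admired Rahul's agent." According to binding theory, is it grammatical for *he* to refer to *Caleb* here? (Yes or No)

*Caleb* is an R-expression; Principle C requires it to be free (not bound by any c-commanding expression).
— he: subject of the matrix clause; the pronoun c-commands the R-expression — coreference blocked (Principle C).

No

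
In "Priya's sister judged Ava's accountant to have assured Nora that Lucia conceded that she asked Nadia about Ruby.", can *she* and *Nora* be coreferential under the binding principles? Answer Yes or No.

*Nora* is an R-expression; Principle C requires it to be free (not bound by any c-commanding expression).
— she: subject of the clause headed by 'asked'; the pronoun does not c-command the R-expression — coreference allowed.

Yes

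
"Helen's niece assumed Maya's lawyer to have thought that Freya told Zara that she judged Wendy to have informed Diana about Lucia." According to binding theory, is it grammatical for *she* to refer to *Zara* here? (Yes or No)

*Zara* is an R-expression; Principle C requires it to be free (not bound by any c-commanding expression).
— she: subject of the clause headed by 'judged'; the pronoun does not c-command the R-expression — coreference allowed.

Yes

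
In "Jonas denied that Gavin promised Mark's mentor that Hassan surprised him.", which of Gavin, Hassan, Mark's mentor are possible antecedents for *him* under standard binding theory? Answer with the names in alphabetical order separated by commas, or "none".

Gavin, Mark's mentor

*him* is a pronoun; Principle B requires it to be free in its binding domain — the clause headed by 'surprised'.
— Gavin: subject of the clause headed by 'promised'; c-commands the pronoun but lies outside its binding domain — allowed.
— Hassan: subject of the clause headed by 'surprised'; c-commands the pronoun within its binding domain — blocked (Principle B).
— Mark's mentor: object of the clause headed by 'promised'; c-commands the pronoun but lies outside its binding domain — allowed.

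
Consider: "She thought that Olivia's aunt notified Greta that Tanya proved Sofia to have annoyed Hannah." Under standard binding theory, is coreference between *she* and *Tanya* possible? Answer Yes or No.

No

*Tanya* is an R-expression; Principle C requires it to be free (not bound by any c-commanding expression).
— she: subject of the matrix clause; the pronoun c-commands the R-expression — coreference blocked (Principle C).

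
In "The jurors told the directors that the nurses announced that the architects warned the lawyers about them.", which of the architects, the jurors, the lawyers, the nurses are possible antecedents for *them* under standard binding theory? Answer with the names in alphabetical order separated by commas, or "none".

the jurors, the nurses

*them* is a pronoun; Principle B requires it to be free in its binding domain — the clause headed by 'warned'.
— the architects: subject of the clause headed by 'warned'; c-commands the pronoun within its binding domain — blocked (Principle B).
— the jurors: subject of the matrix clause; c-commands the pronoun but lies outside its binding domain — allowed.
— the lawyers: object of the clause headed by 'warned'; c-commands the pronoun within its binding domain — blocked (Principle B).
— the nurses: subject of the clause headed by 'announced'; c-commands the pronoun but lies outside its binding domain — allowed.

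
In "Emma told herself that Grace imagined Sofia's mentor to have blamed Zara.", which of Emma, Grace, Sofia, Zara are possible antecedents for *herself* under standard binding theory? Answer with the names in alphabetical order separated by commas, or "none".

Emma

*herself* is a reflexive; Principle A requires it to be bound within its binding domain — the matrix clause.
— Emma: subject of the matrix clause; c-commands the reflexive within its binding domain — allowed (Principle A).
— Grace: subject of the clause headed by 'imagined'; does not c-command the reflexive — cannot bind it (Principle A).
— Sofia: possessor inside the subject DP of the clause headed by 'blamed'; does not c-command the reflexive — cannot bind it (Principle A).
— Zara: object of the clause headed by 'blamed'; does not c-command the reflexive — cannot bind it (Principle A).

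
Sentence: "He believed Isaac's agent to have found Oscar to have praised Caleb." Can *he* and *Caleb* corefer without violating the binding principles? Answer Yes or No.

*Caleb* is an R-expression; Principle C requires it to be free (not bound by any c-commanding expression).
— he: subject of the matrix clause; the pronoun c-commands the R-expression — coreference blocked (Principle C).

No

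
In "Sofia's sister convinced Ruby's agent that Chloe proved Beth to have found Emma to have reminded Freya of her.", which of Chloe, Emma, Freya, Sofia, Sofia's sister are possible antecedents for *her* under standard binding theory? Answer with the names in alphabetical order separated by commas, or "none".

Chloe, Sofia, Sofia's sister

*her* is a pronoun; Principle B requires it to be free in its binding domain — the clause headed by 'reminded'.
— Chloe: subject of the clause headed by 'proved'; c-commands the pronoun but lies outside its binding domain — allowed.
— Emma: subject of the clause headed by 'reminded'; c-commands the pronoun within its binding domain — blocked (Principle B).
— Freya: object of the clause headed by 'reminded'; c-commands the pronoun within its binding domain — blocked (Principle B).
— Sofia: possessor inside the subject DP of the matrix clause; does not c-command the pronoun — Principle B does not apply; allowed.
— Sofia's sister: subject of the matrix clause; c-commands the pronoun but lies outside its binding domain — allowed.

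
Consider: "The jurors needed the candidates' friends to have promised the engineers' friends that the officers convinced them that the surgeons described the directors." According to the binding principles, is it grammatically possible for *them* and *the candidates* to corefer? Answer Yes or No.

*them* is a pronoun; Principle B requires it to be free in its binding domain — the clause headed by 'convinced'.
— the candidates: possessor inside the subject DP of the clause headed by 'promised'; does not c-command the pronoun — Principle B does not apply; allowed.

Yes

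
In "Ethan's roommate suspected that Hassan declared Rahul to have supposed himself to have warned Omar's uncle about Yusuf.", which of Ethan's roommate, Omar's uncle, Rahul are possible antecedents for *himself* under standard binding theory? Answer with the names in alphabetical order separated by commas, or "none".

*himself* is a reflexive; Principle A requires it to be bound within its binding domain — the clause headed by 'supposed'.
— Ethan's roommate: subject of the matrix clause; c-commands the reflexive but lies outside its binding domain — cannot bind it (Principle A).
— Omar's uncle: object of the clause headed by 'warned'; does not c-command the reflexive — cannot bind it (Principle A).
— Rahul: subject of the clause headed by 'supposed'; c-commands the reflexive within its binding domain — allowed (Principle A).

Rahul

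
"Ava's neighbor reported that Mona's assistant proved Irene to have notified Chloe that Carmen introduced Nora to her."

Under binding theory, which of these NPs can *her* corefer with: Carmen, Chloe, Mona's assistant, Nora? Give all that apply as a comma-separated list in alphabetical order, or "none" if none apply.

*her* is a pronoun; Principle B requires it to be free in its binding domain — the clause headed by 'introduced'.
— Carmen: subject of the clause headed by 'introduced'; c-commands the pronoun within its binding domain — blocked (Principle B).
— Chloe: object of the clause headed by 'notified'; c-commands the pronoun but lies outside its binding domain — allowed.
— Mona's assistant: subject of the clause headed by 'proved'; c-commands the pronoun but lies outside its binding domain — allowed.
— Nora: object of the clause headed by 'introduced'; c-commands the pronoun within its binding domain — blocked (Principle B).

Chloe, Mona's assistant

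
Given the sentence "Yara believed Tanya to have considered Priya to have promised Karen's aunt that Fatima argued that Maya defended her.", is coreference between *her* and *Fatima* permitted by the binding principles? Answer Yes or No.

*her* is a pronoun; Principle B requires it to be free in its binding domain — the clause headed by 'defended'.
— Fatima: subject of the clause headed by 'argued'; c-commands the pronoun but lies outside its binding domain — allowed.

Yes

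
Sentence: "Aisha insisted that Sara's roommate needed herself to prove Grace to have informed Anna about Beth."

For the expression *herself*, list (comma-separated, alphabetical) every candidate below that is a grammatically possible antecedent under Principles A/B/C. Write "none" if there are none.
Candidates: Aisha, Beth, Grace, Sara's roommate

*herself* is a reflexive; Principle A requires it to be bound within its binding domain — the clause headed by 'needed'.
— Aisha: subject of the matrix clause; c-commands the reflexive but lies outside its binding domain — cannot bind it (Principle A).
— Beth: second object of the clause headed by 'informed'; does not c-command the reflexive — cannot bind it (Principle A).
— Grace: subject of the clause headed by 'informed'; does not c-command the reflexive — cannot bind it (Principle A).
— Sara's roommate: subject of the clause headed by 'needed'; c-commands the reflexive within its binding domain — allowed (Principle A).

Sara's roommate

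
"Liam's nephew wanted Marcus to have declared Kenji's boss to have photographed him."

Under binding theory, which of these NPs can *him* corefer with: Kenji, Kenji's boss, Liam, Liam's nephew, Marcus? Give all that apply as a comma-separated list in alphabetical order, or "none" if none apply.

*him* is a pronoun; Principle B requires it to be free in its binding domain — the clause headed by 'photographed'.
— Kenji: possessor inside the subject DP of the clause headed by 'photographed'; does not c-command the pronoun — Principle B does not apply; allowed.
— Kenji's boss: subject of the clause headed by 'photographed'; c-commands the pronoun within its binding domain — blocked (Principle B).
— Liam: possessor inside the subject DP of the matrix clause; does not c-command the pronoun — Principle B does not apply; allowed.
— Liam's nephew: subject of the matrix clause; c-commands the pronoun but lies outside its binding domain — allowed.
— Marcus: subject of the clause headed by 'declared'; c-commands the pronoun but lies outside its binding domain — allowed.

Kenji, Liam, Liam's nephew, Marcus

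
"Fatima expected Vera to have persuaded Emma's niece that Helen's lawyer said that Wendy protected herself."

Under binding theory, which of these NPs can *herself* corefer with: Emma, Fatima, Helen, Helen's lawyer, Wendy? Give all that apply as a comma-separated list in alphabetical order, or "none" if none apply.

Wendy

*herself* is a reflexive; Principle A requires it to be bound within its binding domain — the clause headed by 'protected'.
— Emma: possessor inside the object DP of the clause headed by 'persuaded'; does not c-command the reflexive — cannot bind it (Principle A).
— Fatima: subject of the matrix clause; c-commands the reflexive but lies outside its binding domain — cannot bind it (Principle A).
— Helen: possessor inside the subject DP of the clause headed by 'said'; does not c-command the reflexive — cannot bind it (Principle A).
— Helen's lawyer: subject of the clause headed by 'said'; c-commands the reflexive but lies outside its binding domain — cannot bind it (Principle A).
— Wendy: subject of the clause headed by 'protected'; c-commands the reflexive within its binding domain — allowed (Principle A).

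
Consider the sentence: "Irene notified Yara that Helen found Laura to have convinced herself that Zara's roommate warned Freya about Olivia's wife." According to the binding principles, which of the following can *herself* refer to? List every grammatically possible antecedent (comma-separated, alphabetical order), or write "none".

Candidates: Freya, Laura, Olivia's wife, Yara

Laura

*herself* is a reflexive; Principle A requires it to be bound within its binding domain — the clause headed by 'convinced'.
— Freya: object of the clause headed by 'warned'; does not c-command the reflexive — cannot bind it (Principle A).
— Laura: subject of the clause headed by 'convinced'; c-commands the reflexive within its binding domain — allowed (Principle A).
— Olivia's wife: second object of the clause headed by 'warned'; does not c-command the reflexive — cannot bind it (Principle A).
— Yara: object of the matrix clause; c-commands the reflexive but lies outside its binding domain — cannot bind it (Principle A).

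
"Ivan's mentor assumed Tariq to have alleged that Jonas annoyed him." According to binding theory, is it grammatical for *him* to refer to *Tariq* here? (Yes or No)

*Tariq* is an R-expression; Principle C requires it to be free (not bound by any c-commanding expression).
— him: object of the clause headed by 'annoyed'; the pronoun does not c-command the R-expression — coreference allowed.

Yes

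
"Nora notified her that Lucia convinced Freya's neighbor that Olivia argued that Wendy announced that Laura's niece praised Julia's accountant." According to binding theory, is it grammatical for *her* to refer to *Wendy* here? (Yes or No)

*Wendy* is an R-expression; Principle C requires it to be free (not bound by any c-commanding expression).
— her: object of the matrix clause; the pronoun c-commands the R-expression — coreference blocked (Principle C).

No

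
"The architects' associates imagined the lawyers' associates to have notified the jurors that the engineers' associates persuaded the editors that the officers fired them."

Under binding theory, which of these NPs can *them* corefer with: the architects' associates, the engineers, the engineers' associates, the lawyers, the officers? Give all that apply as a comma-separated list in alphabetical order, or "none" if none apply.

*them* is a pronoun; Principle B requires it to be free in its binding domain — the clause headed by 'fired'.
— the architects' associates: subject of the matrix clause; c-commands the pronoun but lies outside its binding domain — allowed.
— the engineers: possessor inside the subject DP of the clause headed by 'persuaded'; does not c-command the pronoun — Principle B does not apply; allowed.
— the engineers' associates: subject of the clause headed by 'persuaded'; c-commands the pronoun but lies outside its binding domain — allowed.
— the lawyers: possessor inside the subject DP of the clause headed by 'notified'; does not c-command the pronoun — Principle B does not apply; allowed.
— the officers: subject of the clause headed by 'fired'; c-commands the pronoun within its binding domain — blocked (Principle B).

the architects' associates, the engineers, the engineers' associates, the lawyers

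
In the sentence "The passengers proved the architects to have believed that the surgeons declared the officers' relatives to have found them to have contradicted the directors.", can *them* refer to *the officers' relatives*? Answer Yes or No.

No

*them* is a pronoun; Principle B requires it to be free in its binding domain — the clause headed by 'found'.
— the officers' relatives: subject of the clause headed by 'found'; c-commands the pronoun within its binding domain — blocked (Principle B).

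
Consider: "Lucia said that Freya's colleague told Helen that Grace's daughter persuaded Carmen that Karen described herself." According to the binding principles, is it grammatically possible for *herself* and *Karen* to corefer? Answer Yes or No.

*herself* is a reflexive; Principle A requires it to be bound within its binding domain — the clause headed by 'described'.
— Karen: subject of the clause headed by 'described'; c-commands the reflexive within its binding domain — allowed (Principle A).

Yes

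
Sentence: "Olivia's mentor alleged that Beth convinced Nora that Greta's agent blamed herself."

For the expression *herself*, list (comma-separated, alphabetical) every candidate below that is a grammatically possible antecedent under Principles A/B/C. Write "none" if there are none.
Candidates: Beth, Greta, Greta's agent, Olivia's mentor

*herself* is a reflexive; Principle A requires it to be bound within its binding domain — the clause headed by 'blamed'.
— Beth: subject of the clause headed by 'convinced'; c-commands the reflexive but lies outside its binding domain — cannot bind it (Principle A).
— Greta: possessor inside the subject DP of the clause headed by 'blamed'; does not c-command the reflexive — cannot bind it (Principle A).
— Greta's agent: subject of the clause headed by 'blamed'; c-commands the reflexive within its binding domain — allowed (Principle A).
— Olivia's mentor: subject of the matrix clause; c-commands the reflexive but lies outside its binding domain — cannot bind it (Principle A).

Greta's agent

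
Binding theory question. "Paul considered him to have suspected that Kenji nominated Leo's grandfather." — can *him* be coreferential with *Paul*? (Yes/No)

No

*him* is a pronoun; Principle B requires it to be free in its binding domain — the matrix clause.
— Paul: subject of the matrix clause; c-commands the pronoun within its binding domain — blocked (Principle B).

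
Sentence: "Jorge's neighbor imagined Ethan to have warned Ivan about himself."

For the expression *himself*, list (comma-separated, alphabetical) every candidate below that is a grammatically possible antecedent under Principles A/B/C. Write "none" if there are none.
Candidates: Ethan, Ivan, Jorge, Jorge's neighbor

*himself* is a reflexive; Principle A requires it to be bound within its binding domain — the clause headed by 'warned'.
— Ethan: subject of the clause headed by 'warned'; c-commands the reflexive within its binding domain — allowed (Principle A).
— Ivan: object of the clause headed by 'warned'; c-commands the reflexive within its binding domain — allowed (Principle A).
— Jorge: possessor inside the subject DP of the matrix clause; does not c-command the reflexive — cannot bind it (Principle A).
— Jorge's neighbor: subject of the matrix clause; c-commands the reflexive but lies outside its binding domain — cannot bind it (Principle A).

Ethan, Ivan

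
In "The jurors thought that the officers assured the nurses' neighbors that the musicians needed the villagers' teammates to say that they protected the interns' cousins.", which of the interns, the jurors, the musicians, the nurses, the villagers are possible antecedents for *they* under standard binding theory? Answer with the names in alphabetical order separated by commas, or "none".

the jurors, the musicians, the nurses, the villagers

*they* is a pronoun; Principle B requires it to be free in its binding domain — the clause headed by 'protected'.
— the interns: possessor inside the object DP of the clause headed by 'protected'; is c-commanded by the pronoun; coreference would bind this R-expression — blocked (Principle C).
— the jurors: subject of the matrix clause; c-commands the pronoun but lies outside its binding domain — allowed.
— the musicians: subject of the clause headed by 'needed'; c-commands the pronoun but lies outside its binding domain — allowed.
— the nurses: possessor inside the object DP of the clause headed by 'assured'; does not c-command the pronoun — Principle B does not apply; allowed.
— the villagers: possessor inside the subject DP of the clause headed by 'say'; does not c-command the pronoun — Principle B does not apply; allowed.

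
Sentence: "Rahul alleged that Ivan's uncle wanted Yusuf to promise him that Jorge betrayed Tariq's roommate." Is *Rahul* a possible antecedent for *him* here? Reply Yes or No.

Yes

*him* is a pronoun; Principle B requires it to be free in its binding domain — the clause headed by 'promise'.
— Rahul: subject of the matrix clause; c-commands the pronoun but lies outside its binding domain — allowed.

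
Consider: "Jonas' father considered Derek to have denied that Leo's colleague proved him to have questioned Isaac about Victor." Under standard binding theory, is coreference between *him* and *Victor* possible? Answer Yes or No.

No

*Victor* is an R-expression; Principle C requires it to be free (not bound by any c-commanding expression).
— him: subject of the clause headed by 'questioned'; the pronoun c-commands the R-expression — coreference blocked (Principle C).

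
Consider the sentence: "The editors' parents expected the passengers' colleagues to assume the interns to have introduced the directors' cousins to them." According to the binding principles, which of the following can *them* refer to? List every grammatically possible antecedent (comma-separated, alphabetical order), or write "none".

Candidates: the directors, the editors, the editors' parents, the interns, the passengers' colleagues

the directors, the editors, the editors' parents, the passengers' colleagues

*them* is a pronoun; Principle B requires it to be free in its binding domain — the clause headed by 'introduced'.
— the directors: possessor inside the object DP of the clause headed by 'introduced'; does not c-command the pronoun — Principle B does not apply; allowed.
— the editors: possessor inside the subject DP of the matrix clause; does not c-command the pronoun — Principle B does not apply; allowed.
— the editors' parents: subject of the matrix clause; c-commands the pronoun but lies outside its binding domain — allowed.
— the interns: subject of the clause headed by 'introduced'; c-commands the pronoun within its binding domain — blocked (Principle B).
— the passengers' colleagues: subject of the clause headed by 'assume'; c-commands the pronoun but lies outside its binding domain — allowed.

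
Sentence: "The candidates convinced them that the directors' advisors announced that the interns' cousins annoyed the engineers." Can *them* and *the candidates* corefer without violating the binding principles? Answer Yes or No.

*the candidates* is an R-expression; Principle C requires it to be free (not bound by any c-commanding expression).
— them: object of the matrix clause; the R-expression locally c-commands the pronoun — coreference blocked (Principle B on the pronoun).

No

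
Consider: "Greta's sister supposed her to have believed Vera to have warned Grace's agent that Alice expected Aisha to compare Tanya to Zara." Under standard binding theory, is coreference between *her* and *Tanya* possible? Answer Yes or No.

No

*Tanya* is an R-expression; Principle C requires it to be free (not bound by any c-commanding expression).
— her: subject of the clause headed by 'believed'; the pronoun c-commands the R-expression — coreference blocked (Principle C).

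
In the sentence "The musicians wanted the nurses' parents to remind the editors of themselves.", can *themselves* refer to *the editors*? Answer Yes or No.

Yes

*themselves* is a reflexive; Principle A requires it to be bound within its binding domain — the clause headed by 'remind'.
— the editors: object of the clause headed by 'remind'; c-commands the reflexive within its binding domain — allowed (Principle A).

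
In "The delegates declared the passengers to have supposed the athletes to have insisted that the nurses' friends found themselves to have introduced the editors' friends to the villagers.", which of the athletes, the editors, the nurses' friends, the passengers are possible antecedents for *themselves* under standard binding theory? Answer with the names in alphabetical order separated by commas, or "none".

*themselves* is a reflexive; Principle A requires it to be bound within its binding domain — the clause headed by 'found'.
— the athletes: subject of the clause headed by 'insisted'; c-commands the reflexive but lies outside its binding domain — cannot bind it (Principle A).
— the editors: possessor inside the object DP of the clause headed by 'introduced'; does not c-command the reflexive — cannot bind it (Principle A).
— the nurses' friends: subject of the clause headed by 'found'; c-commands the reflexive within its binding domain — allowed (Principle A).
— the passengers: subject of the clause headed by 'supposed'; c-commands the reflexive but lies outside its binding domain — cannot bind it (Principle A).

the nurses' friends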